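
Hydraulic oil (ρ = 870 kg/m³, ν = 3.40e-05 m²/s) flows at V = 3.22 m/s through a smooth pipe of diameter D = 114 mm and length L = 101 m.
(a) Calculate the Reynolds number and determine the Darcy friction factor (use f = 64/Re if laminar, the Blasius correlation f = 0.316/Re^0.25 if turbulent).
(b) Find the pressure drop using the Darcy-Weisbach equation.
(a) Re = V·D/ν = 3.22·0.114/3.40e-05 = 10796 → turbulent (Re > 4000); f = 0.316/Re^0.25 = 0.316/10796^0.25 = 0.031001
(b) Darcy-Weisbach: ΔP = f·(L/D)·½ρV²/1000 = 0.031001·(101/0.114)·½·870·3.22²/1000 = 123.9 kPa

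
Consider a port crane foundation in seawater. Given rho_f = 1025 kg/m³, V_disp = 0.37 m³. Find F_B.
Formula: F_B = \rho_f g V_{disp}
F_B = 1025·9.81·0.37 = 3720 N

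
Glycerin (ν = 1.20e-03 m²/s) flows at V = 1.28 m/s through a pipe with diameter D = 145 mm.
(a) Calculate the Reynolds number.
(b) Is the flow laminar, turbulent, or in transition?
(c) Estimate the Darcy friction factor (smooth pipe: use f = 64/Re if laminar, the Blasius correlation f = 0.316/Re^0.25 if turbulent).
(a) Re = V·D/ν = 1.28·0.145/1.20e-03 = 154.67
(b) Flow regime: laminar (Re < 2300)
(c) Friction factor: f = 64/Re = 64/154.67 = 0.4138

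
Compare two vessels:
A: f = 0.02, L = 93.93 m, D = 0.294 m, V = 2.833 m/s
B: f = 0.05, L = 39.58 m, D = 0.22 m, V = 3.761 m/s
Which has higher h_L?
h_L(A) = 2.614 m, h_L(B) = 6.485 m. Answer: B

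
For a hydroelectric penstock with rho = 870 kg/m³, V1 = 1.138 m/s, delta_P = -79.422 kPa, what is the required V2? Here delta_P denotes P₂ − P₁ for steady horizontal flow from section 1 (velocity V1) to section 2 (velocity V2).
Formula: \Delta P = \frac{1}{2} \rho (V_1^2 - V_2^2)
Substituting knowns: -79.422 = 0.5·870·(1.138² − V2²)/1000
Solving for V2: V2 = √(1.138² − 2·(-79.422·1000)/870) = 13.56 m/s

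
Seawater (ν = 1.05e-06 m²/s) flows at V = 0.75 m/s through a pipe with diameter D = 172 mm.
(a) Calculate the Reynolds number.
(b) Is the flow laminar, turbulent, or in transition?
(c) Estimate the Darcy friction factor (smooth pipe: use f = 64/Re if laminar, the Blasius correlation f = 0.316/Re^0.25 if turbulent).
(a) Re = V·D/ν = 0.75·0.172/1.05e-06 = 122860
(b) Flow regime: turbulent (Re > 4000)
(c) Friction factor: f = 0.316/Re^0.25 = 0.316/122860^0.25 = 0.01688 (Blasius is strictly valid for Re ≲ 1e5; used here as the smooth-pipe estimate the problem specifies)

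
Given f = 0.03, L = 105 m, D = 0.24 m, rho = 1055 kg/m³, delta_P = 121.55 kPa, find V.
Formula: \Delta P = f \frac{L}{D} \frac{\rho V^2}{2}
Substituting knowns: 121.55 = 0.03·(105/0.24)·0.5·1055·V²/1000
Solving for V: V = √((121.55·1000)/(0.03·(105/0.24)·0.5·1055)) = 4.19 m/s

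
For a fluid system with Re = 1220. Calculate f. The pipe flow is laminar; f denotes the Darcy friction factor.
Formula: f = \frac{64}{Re}
f = 64/1220 = 0.05246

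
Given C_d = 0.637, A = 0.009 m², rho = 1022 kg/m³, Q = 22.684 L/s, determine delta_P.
Formula: Q = C_d A \sqrt{\frac{2 \Delta P}{\rho}}
Substituting knowns: 22.684 = 0.637·0.009·√(2·(delta_P·1000)/1022)·1000
Solving for delta_P: delta_P = ((22.684/1000)/(0.637·0.009))²·1022/2/1000 = 8 kPa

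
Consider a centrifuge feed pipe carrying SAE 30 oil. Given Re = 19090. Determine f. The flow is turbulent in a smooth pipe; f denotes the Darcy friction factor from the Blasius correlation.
Formula: f = \frac{0.316}{Re^{0.25}}
f = 0.316/19090^0.25 = 0.02688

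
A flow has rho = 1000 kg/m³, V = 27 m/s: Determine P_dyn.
Formula: P_{dyn} = \frac{1}{2} \rho V^2
P_dyn = 0.5·1000·27²/1000 = 364.5 kPa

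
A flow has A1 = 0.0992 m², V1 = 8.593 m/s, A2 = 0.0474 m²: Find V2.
Formula: V_2 = \frac{A_1 V_1}{A_2}
V2 = 0.0992·8.593/0.0474 = 17.98 m/s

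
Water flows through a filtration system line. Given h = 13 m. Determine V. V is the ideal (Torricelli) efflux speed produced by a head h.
Formula: V = \sqrt{2 g h}
V = √(2·9.81·13) = 15.97 m/s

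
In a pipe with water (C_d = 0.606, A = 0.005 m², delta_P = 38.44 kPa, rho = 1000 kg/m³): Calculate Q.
Formula: Q = C_d A \sqrt{\frac{2 \Delta P}{\rho}}
Q = 0.606·0.005·√(2·(38.44·1000)/1000)·1000 = 26.57 L/s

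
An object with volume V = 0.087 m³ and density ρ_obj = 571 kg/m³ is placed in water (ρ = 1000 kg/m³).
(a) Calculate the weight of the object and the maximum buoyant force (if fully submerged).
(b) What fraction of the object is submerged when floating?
(a) W=rho_obj*g*V=571*9.81*0.087=487.3 N; F_B(max)=rho*g*V=1000*9.81*0.087=853.5 N
(b) Floating fraction=rho_obj/rho=571/1000=0.571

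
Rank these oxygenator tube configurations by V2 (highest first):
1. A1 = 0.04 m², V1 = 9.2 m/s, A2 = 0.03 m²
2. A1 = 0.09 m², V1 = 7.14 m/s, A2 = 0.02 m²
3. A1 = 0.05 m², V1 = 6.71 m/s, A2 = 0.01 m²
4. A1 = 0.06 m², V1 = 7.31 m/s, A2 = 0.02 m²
Case 1: V2 = 12.27 m/s
Case 2: V2 = 32.13 m/s
Case 3: V2 = 33.55 m/s
Case 4: V2 = 21.93 m/s
Ranking (highest first): 3, 2, 4, 1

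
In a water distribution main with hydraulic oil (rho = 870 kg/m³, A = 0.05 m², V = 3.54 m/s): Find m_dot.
Formula: \dot{m} = \rho A V
m_dot = 870·0.05·3.54 = 154 kg/s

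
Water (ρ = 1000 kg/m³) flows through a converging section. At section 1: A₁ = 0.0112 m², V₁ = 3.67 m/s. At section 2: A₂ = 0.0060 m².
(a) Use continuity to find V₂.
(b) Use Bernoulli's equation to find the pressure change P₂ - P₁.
(a) Continuity: A₁V₁=A₂V₂ -> V₂=A₁V₁/A₂=0.0112*3.67/0.0060=6.85 m/s
(b) Bernoulli: P₂-P₁=0.5*rho*(V₁^2-V₂^2)/1000=0.5*1000*(3.67^2-6.85^2)/1000=-16.73 kPa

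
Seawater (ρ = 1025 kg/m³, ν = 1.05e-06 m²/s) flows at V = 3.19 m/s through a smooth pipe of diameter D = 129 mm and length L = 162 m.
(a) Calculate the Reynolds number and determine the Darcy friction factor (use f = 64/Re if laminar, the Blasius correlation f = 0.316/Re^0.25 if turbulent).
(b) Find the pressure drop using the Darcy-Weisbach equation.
(a) Re = V·D/ν = 3.19·0.129/1.05e-06 = 391910 → turbulent (Re > 4000); f = 0.316/Re^0.25 = 0.316/391910^0.25 = 0.01263 (Blasius is strictly valid for Re ≲ 1e5; used here as the smooth-pipe estimate the problem specifies)
(b) Darcy-Weisbach: ΔP = f·(L/D)·½ρV²/1000 = 0.01263·(162/0.129)·½·1025·3.19²/1000 = 82.72 kPa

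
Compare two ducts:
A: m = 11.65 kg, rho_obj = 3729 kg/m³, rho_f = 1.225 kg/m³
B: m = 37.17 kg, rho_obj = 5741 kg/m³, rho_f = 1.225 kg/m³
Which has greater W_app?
W_app(A) = 114.2 N, W_app(B) = 364.6 N. Answer: B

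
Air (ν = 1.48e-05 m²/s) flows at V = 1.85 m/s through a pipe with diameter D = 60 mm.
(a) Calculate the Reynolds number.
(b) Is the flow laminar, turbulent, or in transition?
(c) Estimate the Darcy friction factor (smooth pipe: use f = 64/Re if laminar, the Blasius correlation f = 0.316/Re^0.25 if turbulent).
(a) Re = V·D/ν = 1.85·0.06/1.48e-05 = 7500
(b) Flow regime: turbulent (Re > 4000)
(c) Friction factor: f = 0.316/Re^0.25 = 0.316/7500^0.25 = 0.03396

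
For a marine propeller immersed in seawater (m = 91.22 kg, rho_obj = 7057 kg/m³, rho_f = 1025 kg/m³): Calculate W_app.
Formula: W_{app} = mg\left(1 - \frac{\rho_f}{\rho_{obj}}\right)
W_app = 91.22·9.81·(1 − 1025/7057) = 764.9 N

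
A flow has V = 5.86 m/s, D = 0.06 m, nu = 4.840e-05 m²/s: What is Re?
Formula: Re = \frac{V D}{\nu}
Re = 5.86·0.06/4.840e-05 = 7264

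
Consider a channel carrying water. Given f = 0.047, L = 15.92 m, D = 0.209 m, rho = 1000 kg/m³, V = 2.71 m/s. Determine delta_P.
Formula: \Delta P = f \frac{L}{D} \frac{\rho V^2}{2}
delta_P = 0.047·(15.92/0.209)·0.5·1000·2.71²/1000 = 13.15 kPa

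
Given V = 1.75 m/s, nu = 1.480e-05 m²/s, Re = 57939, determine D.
Formula: Re = \frac{V D}{\nu}
Substituting knowns: 57939 = 1.75·D/1.480e-05
Solving for D: D = 57939·1.480e-05/1.75 = 0.49 m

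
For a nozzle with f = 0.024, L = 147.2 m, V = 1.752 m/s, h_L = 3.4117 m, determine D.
Formula: h_L = f \frac{L}{D} \frac{V^2}{2g}
Substituting knowns: 3.4117 = 0.024·(147.2/D)·1.752²/(2·9.81)
Solving for D: D = 0.024·147.2·1.752²/(2·9.81·3.4117) = 0.162 m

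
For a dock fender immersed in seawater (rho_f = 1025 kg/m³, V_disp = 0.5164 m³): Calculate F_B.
Formula: F_B = \rho_f g V_{disp}
F_B = 1025·9.81·0.5164 = 5193 N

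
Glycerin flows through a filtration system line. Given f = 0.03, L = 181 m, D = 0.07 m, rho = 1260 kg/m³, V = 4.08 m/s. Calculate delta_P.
Formula: \Delta P = f \frac{L}{D} \frac{\rho V^2}{2}
delta_P = 0.03·(181/0.07)·0.5·1260·4.08²/1000 = 813.5 kPa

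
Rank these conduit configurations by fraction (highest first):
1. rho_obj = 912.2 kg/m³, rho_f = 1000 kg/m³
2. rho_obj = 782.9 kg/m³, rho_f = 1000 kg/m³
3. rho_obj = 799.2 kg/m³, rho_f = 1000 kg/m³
Case 1: fraction = 0.9122
Case 2: fraction = 0.7829
Case 3: fraction = 0.7992
Ranking (highest first): 1, 3, 2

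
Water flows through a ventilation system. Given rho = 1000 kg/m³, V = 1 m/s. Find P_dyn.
Formula: P_{dyn} = \frac{1}{2} \rho V^2
P_dyn = 0.5·1000·1²/1000 = 0.5 kPa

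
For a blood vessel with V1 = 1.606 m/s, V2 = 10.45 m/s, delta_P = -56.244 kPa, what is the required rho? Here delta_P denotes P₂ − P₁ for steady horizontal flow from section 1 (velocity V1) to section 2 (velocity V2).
Formula: \Delta P = \frac{1}{2} \rho (V_1^2 - V_2^2)
Substituting knowns: -56.244 = 0.5·rho·(1.606² − 10.45²)/1000
Solving for rho: rho = 2·(-56.244·1000)/(1.606² − 10.45²) = 1055 kg/m³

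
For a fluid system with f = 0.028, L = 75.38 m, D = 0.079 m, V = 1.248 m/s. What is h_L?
Formula: h_L = f \frac{L}{D} \frac{V^2}{2g}
h_L = 0.028·(75.38/0.079)·1.248²/(2·9.81) = 2.121 m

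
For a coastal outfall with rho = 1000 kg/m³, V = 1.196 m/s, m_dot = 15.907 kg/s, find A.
Formula: \dot{m} = \rho A V
Substituting knowns: 15.907 = 1000·A·1.196
Solving for A: A = 15.907/(1000·1.196) = 0.0133 m²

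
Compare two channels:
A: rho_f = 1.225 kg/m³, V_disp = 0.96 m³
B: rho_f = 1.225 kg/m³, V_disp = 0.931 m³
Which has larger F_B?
F_B(A) = 11.54 N, F_B(B) = 11.19 N. Answer: A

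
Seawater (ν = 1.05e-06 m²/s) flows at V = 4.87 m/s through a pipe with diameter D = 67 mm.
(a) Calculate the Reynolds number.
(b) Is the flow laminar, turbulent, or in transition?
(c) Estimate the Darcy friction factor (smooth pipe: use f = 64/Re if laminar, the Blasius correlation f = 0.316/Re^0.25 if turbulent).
(a) Re = V·D/ν = 4.87·0.067/1.05e-06 = 310750
(b) Flow regime: turbulent (Re > 4000)
(c) Friction factor: f = 0.316/Re^0.25 = 0.316/310750^0.25 = 0.01338 (Blasius is strictly valid for Re ≲ 1e5; used here as the smooth-pipe estimate the problem specifies)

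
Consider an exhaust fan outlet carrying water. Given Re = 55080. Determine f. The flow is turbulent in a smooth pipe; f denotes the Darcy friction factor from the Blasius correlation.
Formula: f = \frac{0.316}{Re^{0.25}}
f = 0.316/55080^0.25 = 0.02063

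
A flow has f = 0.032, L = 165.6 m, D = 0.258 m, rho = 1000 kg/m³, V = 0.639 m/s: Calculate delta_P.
Formula: \Delta P = f \frac{L}{D} \frac{\rho V^2}{2}
delta_P = 0.032·(165.6/0.258)·0.5·1000·0.639²/1000 = 4.193 kPa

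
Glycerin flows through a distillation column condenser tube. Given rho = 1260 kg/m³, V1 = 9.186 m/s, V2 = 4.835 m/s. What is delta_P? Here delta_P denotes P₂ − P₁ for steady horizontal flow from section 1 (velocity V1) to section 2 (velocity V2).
Formula: \Delta P = \frac{1}{2} \rho (V_1^2 - V_2^2)
delta_P = 0.5·1260·(9.186² − 4.835²)/1000 = 38.43 kPa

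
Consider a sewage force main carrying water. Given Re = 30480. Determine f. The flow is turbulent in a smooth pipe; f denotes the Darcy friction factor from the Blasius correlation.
Formula: f = \frac{0.316}{Re^{0.25}}
f = 0.316/30480^0.25 = 0.02392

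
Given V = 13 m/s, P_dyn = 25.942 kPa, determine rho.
Formula: P_{dyn} = \frac{1}{2} \rho V^2
Substituting knowns: 25.942 = 0.5·rho·13²/1000
Solving for rho: rho = 2·(25.942·1000)/13² = 307 kg/m³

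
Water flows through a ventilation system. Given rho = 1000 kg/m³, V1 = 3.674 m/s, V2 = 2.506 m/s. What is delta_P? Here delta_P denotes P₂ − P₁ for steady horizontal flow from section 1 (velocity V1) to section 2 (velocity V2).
Formula: \Delta P = \frac{1}{2} \rho (V_1^2 - V_2^2)
delta_P = 0.5·1000·(3.674² − 2.506²)/1000 = 3.609 kPa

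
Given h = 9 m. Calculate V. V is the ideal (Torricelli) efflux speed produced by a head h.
Formula: V = \sqrt{2 g h}
V = √(2·9.81·9) = 13.29 m/s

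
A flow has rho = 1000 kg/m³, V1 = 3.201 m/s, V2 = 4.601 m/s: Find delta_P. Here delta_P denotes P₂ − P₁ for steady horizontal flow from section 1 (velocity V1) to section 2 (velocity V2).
Formula: \Delta P = \frac{1}{2} \rho (V_1^2 - V_2^2)
delta_P = 0.5·1000·(3.201² − 4.601²)/1000 = -5.461 kPa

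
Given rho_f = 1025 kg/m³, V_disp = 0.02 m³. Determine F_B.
Formula: F_B = \rho_f g V_{disp}
F_B = 1025·9.81·0.02 = 201.1 N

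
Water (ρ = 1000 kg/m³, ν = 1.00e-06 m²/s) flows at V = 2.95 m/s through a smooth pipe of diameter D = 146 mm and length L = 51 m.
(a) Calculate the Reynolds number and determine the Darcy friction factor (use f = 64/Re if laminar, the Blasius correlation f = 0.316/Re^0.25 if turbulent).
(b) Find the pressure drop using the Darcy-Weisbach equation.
(a) Re = V·D/ν = 2.95·0.146/1.00e-06 = 430700 → turbulent (Re > 4000); f = 0.316/Re^0.25 = 0.316/430700^0.25 = 0.012335 (Blasius is strictly valid for Re ≲ 1e5; used here as the smooth-pipe estimate the problem specifies)
(b) Darcy-Weisbach: ΔP = f·(L/D)·½ρV²/1000 = 0.012335·(51/0.146)·½·1000·2.95²/1000 = 18.75 kPa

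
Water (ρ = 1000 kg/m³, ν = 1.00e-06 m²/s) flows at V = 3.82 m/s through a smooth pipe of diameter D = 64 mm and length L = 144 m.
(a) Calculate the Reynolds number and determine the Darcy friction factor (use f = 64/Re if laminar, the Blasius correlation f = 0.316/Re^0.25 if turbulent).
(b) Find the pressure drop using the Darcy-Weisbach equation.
(a) Re = V·D/ν = 3.82·0.064/1.00e-06 = 244480 → turbulent (Re > 4000); f = 0.316/Re^0.25 = 0.316/244480^0.25 = 0.014211 (Blasius is strictly valid for Re ≲ 1e5; used here as the smooth-pipe estimate the problem specifies)
(b) Darcy-Weisbach: ΔP = f·(L/D)·½ρV²/1000 = 0.014211·(144/0.064)·½·1000·3.82²/1000 = 233.3 kPa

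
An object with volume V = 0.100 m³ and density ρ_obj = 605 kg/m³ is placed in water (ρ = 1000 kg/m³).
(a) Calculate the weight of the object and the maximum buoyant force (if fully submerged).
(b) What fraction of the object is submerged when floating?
(a) W=rho_obj*g*V=605*9.81*0.100=593.5 N; F_B(max)=rho*g*V=1000*9.81*0.100=981.0 N
(b) Floating fraction=rho_obj/rho=605/1000=0.605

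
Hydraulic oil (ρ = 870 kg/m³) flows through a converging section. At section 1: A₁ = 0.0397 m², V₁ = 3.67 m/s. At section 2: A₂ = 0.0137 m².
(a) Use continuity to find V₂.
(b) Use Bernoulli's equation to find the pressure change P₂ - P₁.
(a) Continuity: A₁V₁=A₂V₂ -> V₂=A₁V₁/A₂=0.0397*3.67/0.0137=10.63 m/s
(b) Bernoulli: P₂-P₁=0.5*rho*(V₁^2-V₂^2)/1000=0.5*870*(3.67^2-10.63^2)/1000=-43.29 kPa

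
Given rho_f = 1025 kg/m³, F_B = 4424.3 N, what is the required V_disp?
Formula: F_B = \rho_f g V_{disp}
Substituting knowns: 4424.3 = 1025·9.81·V_disp
Solving for V_disp: V_disp = 4424.3/(1025·9.81) = 0.44 m³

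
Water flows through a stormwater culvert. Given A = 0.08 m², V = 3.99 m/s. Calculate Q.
Formula: Q = A V
Q = 0.08·3.99·1000 = 319.2 L/s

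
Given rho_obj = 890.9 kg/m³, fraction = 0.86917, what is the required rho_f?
Formula: f_{sub} = \frac{\rho_{obj}}{\rho_f}
Substituting knowns: 0.86917 = 890.9/rho_f
Solving for rho_f: rho_f = 890.9/0.86917 = 1025 kg/m³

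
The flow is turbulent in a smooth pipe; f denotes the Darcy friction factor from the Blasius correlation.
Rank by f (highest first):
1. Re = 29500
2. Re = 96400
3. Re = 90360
Case 1: f = 0.02411
Case 2: f = 0.01793
Case 3: f = 0.01823
Ranking (highest first): 1, 3, 2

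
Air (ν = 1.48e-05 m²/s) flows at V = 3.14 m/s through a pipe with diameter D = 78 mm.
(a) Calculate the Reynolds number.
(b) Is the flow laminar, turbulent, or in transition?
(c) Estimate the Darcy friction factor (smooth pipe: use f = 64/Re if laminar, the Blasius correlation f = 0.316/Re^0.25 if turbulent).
(a) Re = V·D/ν = 3.14·0.078/1.48e-05 = 16549
(b) Flow regime: turbulent (Re > 4000)
(c) Friction factor: f = 0.316/Re^0.25 = 0.316/16549^0.25 = 0.02786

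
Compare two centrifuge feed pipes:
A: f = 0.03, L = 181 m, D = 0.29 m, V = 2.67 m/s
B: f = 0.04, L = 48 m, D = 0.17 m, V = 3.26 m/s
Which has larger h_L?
h_L(A) = 6.803 m, h_L(B) = 6.118 m. Answer: A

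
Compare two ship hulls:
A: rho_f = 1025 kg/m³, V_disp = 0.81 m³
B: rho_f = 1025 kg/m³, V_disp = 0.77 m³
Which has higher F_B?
F_B(A) = 8145 N, F_B(B) = 7743 N. Answer: A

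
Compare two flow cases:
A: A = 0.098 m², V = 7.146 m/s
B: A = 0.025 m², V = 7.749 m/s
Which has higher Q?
Q(A) = 700.3 L/s, Q(B) = 193.7 L/s. Answer: A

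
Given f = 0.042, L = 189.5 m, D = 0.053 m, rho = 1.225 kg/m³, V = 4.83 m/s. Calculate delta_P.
Formula: \Delta P = f \frac{L}{D} \frac{\rho V^2}{2}
delta_P = 0.042·(189.5/0.053)·0.5·1.225·4.83²/1000 = 2.146 kPa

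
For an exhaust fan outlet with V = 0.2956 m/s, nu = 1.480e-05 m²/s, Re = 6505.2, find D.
Formula: Re = \frac{V D}{\nu}
Substituting knowns: 6505.2 = 0.2956·D/1.480e-05
Solving for D: D = 6505.2·1.480e-05/0.2956 = 0.3257 m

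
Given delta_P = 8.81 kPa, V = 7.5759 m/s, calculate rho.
Formula: V = \sqrt{\frac{2 \Delta P}{\rho}}
Substituting knowns: 7.5759 = √(2·(8.81·1000)/rho)
Solving for rho: rho = 2·(8.81·1000)/7.5759² = 307 kg/m³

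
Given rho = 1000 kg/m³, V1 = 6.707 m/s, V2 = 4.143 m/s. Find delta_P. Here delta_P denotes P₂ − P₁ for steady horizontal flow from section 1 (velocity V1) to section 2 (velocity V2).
Formula: \Delta P = \frac{1}{2} \rho (V_1^2 - V_2^2)
delta_P = 0.5·1000·(6.707² − 4.143²)/1000 = 13.91 kPa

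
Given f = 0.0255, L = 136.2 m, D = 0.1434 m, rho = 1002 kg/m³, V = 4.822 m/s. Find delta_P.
Formula: \Delta P = f \frac{L}{D} \frac{\rho V^2}{2}
delta_P = 0.0255·(136.2/0.1434)·0.5·1002·4.822²/1000 = 282.1 kPa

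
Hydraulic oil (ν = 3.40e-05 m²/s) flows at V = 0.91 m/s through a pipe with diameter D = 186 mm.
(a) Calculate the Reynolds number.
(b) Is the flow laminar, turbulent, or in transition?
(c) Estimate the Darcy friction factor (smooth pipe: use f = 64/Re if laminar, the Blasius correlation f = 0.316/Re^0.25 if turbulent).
(a) Re = V·D/ν = 0.91·0.186/3.40e-05 = 4978.2
(b) Flow regime: turbulent (Re > 4000)
(c) Friction factor: f = 0.316/Re^0.25 = 0.316/4978.2^0.25 = 0.03762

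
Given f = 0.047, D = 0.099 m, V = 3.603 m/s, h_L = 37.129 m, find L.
Formula: h_L = f \frac{L}{D} \frac{V^2}{2g}
Substituting knowns: 37.129 = 0.047·(L/0.099)·3.603²/(2·9.81)
Solving for L: L = 37.129·2·9.81·0.099/(0.047·3.603²) = 118.2 m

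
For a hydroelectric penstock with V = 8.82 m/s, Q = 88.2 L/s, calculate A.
Formula: Q = A V
Substituting knowns: 88.2 = A·8.82·1000
Solving for A: A = (88.2/1000)/8.82 = 0.01 m²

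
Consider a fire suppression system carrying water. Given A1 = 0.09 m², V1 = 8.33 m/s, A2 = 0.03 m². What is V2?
Formula: V_2 = \frac{A_1 V_1}{A_2}
V2 = 0.09·8.33/0.03 = 24.99 m/s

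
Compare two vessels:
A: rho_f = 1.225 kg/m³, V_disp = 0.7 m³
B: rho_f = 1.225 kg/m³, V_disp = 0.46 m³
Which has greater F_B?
F_B(A) = 8.412 N, F_B(B) = 5.528 N. Answer: A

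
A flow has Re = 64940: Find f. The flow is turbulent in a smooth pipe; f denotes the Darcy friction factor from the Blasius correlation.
Formula: f = \frac{0.316}{Re^{0.25}}
f = 0.316/64940^0.25 = 0.0198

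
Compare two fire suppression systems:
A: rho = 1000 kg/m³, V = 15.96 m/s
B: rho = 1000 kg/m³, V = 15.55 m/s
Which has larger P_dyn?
P_dyn(A) = 127.4 kPa, P_dyn(B) = 120.9 kPa. Answer: A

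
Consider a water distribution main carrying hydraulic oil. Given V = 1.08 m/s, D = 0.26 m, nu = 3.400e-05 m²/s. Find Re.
Formula: Re = \frac{V D}{\nu}
Re = 1.08·0.26/3.400e-05 = 8259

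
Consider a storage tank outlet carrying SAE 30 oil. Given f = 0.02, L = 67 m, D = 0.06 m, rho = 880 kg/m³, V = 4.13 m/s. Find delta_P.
Formula: \Delta P = f \frac{L}{D} \frac{\rho V^2}{2}
delta_P = 0.02·(67/0.06)·0.5·880·4.13²/1000 = 167.6 kPa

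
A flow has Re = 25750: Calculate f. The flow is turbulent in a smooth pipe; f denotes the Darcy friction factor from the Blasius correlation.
Formula: f = \frac{0.316}{Re^{0.25}}
f = 0.316/25750^0.25 = 0.02495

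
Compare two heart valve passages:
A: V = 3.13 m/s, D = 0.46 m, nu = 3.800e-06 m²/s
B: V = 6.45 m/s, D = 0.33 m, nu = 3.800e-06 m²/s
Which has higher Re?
Re(A) = 378895, Re(B) = 560132. Answer: B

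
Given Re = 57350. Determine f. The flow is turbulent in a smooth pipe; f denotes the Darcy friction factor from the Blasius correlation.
Formula: f = \frac{0.316}{Re^{0.25}}
f = 0.316/57350^0.25 = 0.02042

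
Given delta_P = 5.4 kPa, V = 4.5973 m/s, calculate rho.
Formula: V = \sqrt{\frac{2 \Delta P}{\rho}}
Substituting knowns: 4.5973 = √(2·(5.4·1000)/rho)
Solving for rho: rho = 2·(5.4·1000)/4.5973² = 511 kg/m³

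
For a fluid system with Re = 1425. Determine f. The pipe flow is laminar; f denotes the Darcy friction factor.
Formula: f = \frac{64}{Re}
f = 64/1425 = 0.04491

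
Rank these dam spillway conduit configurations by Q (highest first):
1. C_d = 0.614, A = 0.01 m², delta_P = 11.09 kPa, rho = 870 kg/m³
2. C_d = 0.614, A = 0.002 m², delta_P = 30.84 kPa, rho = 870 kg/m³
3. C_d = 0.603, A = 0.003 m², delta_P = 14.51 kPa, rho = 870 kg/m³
Case 1: Q = 31 L/s
Case 2: Q = 10.34 L/s
Case 3: Q = 10.45 L/s
Ranking (highest first): 1, 3, 2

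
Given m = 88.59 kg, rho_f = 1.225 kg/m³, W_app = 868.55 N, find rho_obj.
Formula: W_{app} = mg\left(1 - \frac{\rho_f}{\rho_{obj}}\right)
Substituting knowns: 868.55 = 88.59·9.81·(1 − 1.225/rho_obj)
Solving for rho_obj: rho_obj = 1.225/(1 − 868.55/(88.59·9.81)) = 2056 kg/m³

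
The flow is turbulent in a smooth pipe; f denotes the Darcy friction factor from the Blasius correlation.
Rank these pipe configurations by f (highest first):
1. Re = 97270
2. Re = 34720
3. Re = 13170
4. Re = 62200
Case 1: f = 0.01789
Case 2: f = 0.02315
Case 3: f = 0.0295
Case 4: f = 0.02001
Ranking (highest first): 3, 2, 4, 1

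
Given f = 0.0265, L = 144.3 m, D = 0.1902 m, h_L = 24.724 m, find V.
Formula: h_L = f \frac{L}{D} \frac{V^2}{2g}
Substituting knowns: 24.724 = 0.0265·(144.3/0.1902)·V²/(2·9.81)
Solving for V: V = √(24.724·2·9.81/(0.0265·(144.3/0.1902))) = 4.912 m/s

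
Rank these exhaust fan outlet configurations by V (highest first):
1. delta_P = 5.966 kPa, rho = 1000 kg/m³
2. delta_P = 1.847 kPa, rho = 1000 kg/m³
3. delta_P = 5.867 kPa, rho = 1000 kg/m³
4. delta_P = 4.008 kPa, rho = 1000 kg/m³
Case 1: V = 3.454 m/s
Case 2: V = 1.922 m/s
Case 3: V = 3.425 m/s
Case 4: V = 2.831 m/s
Ranking (highest first): 1, 3, 4, 2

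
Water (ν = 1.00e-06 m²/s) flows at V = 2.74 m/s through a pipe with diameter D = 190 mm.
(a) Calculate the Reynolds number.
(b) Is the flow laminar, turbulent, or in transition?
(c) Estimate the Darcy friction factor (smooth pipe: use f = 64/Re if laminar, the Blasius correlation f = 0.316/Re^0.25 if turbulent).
(a) Re = V·D/ν = 2.74·0.19/1.00e-06 = 520600
(b) Flow regime: turbulent (Re > 4000)
(c) Friction factor: f = 0.316/Re^0.25 = 0.316/520600^0.25 = 0.01176 (Blasius is strictly valid for Re ≲ 1e5; used here as the smooth-pipe estimate the problem specifies)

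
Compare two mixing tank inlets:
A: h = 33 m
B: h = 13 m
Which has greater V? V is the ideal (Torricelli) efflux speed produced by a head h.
V(A) = 25.45 m/s, V(B) = 15.97 m/s. Answer: A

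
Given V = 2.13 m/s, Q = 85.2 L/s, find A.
Formula: Q = A V
Substituting knowns: 85.2 = A·2.13·1000
Solving for A: A = (85.2/1000)/2.13 = 0.04 m²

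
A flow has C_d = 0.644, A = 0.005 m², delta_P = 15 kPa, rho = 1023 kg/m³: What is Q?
Formula: Q = C_d A \sqrt{\frac{2 \Delta P}{\rho}}
Q = 0.644·0.005·√(2·(15·1000)/1023)·1000 = 17.44 L/s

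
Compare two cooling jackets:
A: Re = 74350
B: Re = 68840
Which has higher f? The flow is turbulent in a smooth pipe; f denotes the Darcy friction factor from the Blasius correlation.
f(A) = 0.01914, f(B) = 0.01951. Answer: B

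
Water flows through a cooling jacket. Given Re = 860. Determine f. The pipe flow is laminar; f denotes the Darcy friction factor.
Formula: f = \frac{64}{Re}
f = 64/860 = 0.07442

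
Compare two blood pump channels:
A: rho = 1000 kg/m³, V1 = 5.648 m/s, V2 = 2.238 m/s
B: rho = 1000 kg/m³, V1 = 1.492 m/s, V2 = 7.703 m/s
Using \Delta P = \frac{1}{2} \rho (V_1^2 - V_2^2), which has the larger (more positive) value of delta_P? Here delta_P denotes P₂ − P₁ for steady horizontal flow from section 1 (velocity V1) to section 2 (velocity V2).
delta_P(A) = 13.45 kPa, delta_P(B) = -28.56 kPa. Answer: A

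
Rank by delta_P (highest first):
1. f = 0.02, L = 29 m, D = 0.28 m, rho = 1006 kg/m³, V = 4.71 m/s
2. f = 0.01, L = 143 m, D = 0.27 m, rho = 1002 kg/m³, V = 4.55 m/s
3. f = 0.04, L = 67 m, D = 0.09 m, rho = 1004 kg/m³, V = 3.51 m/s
Case 1: delta_P = 23.11 kPa
Case 2: delta_P = 54.93 kPa
Case 3: delta_P = 184.2 kPa
Ranking (highest first): 3, 2, 1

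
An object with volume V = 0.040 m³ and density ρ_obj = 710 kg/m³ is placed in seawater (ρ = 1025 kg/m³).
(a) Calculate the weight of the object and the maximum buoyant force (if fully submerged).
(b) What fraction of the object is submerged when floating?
(a) W=rho_obj*g*V=710*9.81*0.040=278.6 N; F_B(max)=rho*g*V=1025*9.81*0.040=402.2 N
(b) Floating fraction=rho_obj/rho=710/1025=0.693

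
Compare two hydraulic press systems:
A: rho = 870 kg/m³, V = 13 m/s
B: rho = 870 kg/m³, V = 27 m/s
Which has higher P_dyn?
P_dyn(A) = 73.52 kPa, P_dyn(B) = 317.1 kPa. Answer: B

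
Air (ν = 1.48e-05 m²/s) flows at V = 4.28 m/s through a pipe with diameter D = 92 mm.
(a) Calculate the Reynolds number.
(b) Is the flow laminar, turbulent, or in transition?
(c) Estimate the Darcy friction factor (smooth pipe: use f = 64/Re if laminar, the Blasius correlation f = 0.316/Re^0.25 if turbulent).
(a) Re = V·D/ν = 4.28·0.092/1.48e-05 = 26605
(b) Flow regime: turbulent (Re > 4000)
(c) Friction factor: f = 0.316/Re^0.25 = 0.316/26605^0.25 = 0.02474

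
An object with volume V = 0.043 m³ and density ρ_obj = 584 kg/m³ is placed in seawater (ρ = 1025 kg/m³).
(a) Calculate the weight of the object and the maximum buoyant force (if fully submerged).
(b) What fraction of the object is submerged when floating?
(a) W=rho_obj*g*V=584*9.81*0.043=246.3 N; F_B(max)=rho*g*V=1025*9.81*0.043=432.4 N
(b) Floating fraction=rho_obj/rho=584/1025=0.570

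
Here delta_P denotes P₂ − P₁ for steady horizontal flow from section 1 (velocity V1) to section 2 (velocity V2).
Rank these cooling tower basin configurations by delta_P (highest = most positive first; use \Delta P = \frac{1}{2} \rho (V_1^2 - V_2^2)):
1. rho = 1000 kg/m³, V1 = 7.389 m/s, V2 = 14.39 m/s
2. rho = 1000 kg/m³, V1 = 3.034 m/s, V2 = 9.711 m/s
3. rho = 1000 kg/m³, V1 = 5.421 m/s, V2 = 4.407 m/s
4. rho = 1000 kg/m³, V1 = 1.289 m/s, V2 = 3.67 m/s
Case 1: delta_P = -76.24 kPa
Case 2: delta_P = -42.55 kPa
Case 3: delta_P = 4.983 kPa
Case 4: delta_P = -5.904 kPa
Ranking (highest first): 3, 4, 2, 1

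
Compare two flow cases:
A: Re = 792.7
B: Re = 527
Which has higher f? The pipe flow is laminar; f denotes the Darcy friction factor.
f(A) = 0.08074, f(B) = 0.1214. Answer: B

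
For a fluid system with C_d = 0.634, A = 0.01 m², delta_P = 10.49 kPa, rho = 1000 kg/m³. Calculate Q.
Formula: Q = C_d A \sqrt{\frac{2 \Delta P}{\rho}}
Q = 0.634·0.01·√(2·(10.49·1000)/1000)·1000 = 29.04 L/s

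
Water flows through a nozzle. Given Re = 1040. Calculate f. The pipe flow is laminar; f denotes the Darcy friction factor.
Formula: f = \frac{64}{Re}
f = 64/1040 = 0.06154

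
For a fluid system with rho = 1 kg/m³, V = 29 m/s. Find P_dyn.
Formula: P_{dyn} = \frac{1}{2} \rho V^2
P_dyn = 0.5·1·29²/1000 = 0.4205 kPa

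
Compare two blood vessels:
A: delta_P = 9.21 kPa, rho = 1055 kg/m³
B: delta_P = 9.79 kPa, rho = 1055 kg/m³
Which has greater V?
V(A) = 4.178 m/s, V(B) = 4.308 m/s. Answer: B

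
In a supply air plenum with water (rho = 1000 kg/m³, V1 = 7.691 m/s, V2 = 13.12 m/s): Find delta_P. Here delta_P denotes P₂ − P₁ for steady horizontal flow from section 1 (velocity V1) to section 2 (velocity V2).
Formula: \Delta P = \frac{1}{2} \rho (V_1^2 - V_2^2)
delta_P = 0.5·1000·(7.691² − 13.12²)/1000 = -56.49 kPa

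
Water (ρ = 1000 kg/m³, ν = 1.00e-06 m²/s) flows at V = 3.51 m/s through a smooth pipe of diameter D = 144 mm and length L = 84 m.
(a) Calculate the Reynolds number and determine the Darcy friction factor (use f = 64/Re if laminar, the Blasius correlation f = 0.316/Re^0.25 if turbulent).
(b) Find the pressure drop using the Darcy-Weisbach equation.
(a) Re = V·D/ν = 3.51·0.144/1.00e-06 = 505440 → turbulent (Re > 4000); f = 0.316/Re^0.25 = 0.316/505440^0.25 = 0.011851 (Blasius is strictly valid for Re ≲ 1e5; used here as the smooth-pipe estimate the problem specifies)
(b) Darcy-Weisbach: ΔP = f·(L/D)·½ρV²/1000 = 0.011851·(84/0.144)·½·1000·3.51²/1000 = 42.58 kPa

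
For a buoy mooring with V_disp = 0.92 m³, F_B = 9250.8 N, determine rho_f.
Formula: F_B = \rho_f g V_{disp}
Substituting knowns: 9250.8 = rho_f·9.81·0.92
Solving for rho_f: rho_f = 9250.8/(9.81·0.92) = 1025 kg/m³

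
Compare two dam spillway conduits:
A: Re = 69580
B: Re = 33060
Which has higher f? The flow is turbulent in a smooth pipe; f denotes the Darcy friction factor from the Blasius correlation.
f(A) = 0.01946, f(B) = 0.02343. Answer: B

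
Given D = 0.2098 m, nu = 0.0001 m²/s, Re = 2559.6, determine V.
Formula: Re = \frac{V D}{\nu}
Substituting knowns: 2559.6 = V·0.2098/0.0001
Solving for V: V = 2559.6·0.0001/0.2098 = 1.22 m/s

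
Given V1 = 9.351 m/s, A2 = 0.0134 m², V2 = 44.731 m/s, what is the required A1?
Formula: V_2 = \frac{A_1 V_1}{A_2}
Substituting knowns: 44.731 = A1·9.351/0.0134
Solving for A1: A1 = 44.731·0.0134/9.351 = 0.0641 m²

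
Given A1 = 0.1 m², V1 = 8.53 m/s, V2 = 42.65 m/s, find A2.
Formula: V_2 = \frac{A_1 V_1}{A_2}
Substituting knowns: 42.65 = 0.1·8.53/A2
Solving for A2: A2 = 0.1·8.53/42.65 = 0.02 m²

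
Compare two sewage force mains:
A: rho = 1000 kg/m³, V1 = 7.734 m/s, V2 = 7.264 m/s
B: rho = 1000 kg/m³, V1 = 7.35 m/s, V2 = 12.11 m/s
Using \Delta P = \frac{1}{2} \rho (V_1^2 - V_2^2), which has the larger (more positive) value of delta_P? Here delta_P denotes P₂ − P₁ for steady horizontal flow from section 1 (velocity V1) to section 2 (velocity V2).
delta_P(A) = 3.525 kPa, delta_P(B) = -46.31 kPa. Answer: A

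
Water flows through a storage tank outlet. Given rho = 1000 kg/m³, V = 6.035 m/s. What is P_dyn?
Formula: P_{dyn} = \frac{1}{2} \rho V^2
P_dyn = 0.5·1000·6.035²/1000 = 18.21 kPa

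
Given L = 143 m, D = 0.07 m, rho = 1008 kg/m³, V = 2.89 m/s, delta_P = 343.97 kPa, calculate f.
Formula: \Delta P = f \frac{L}{D} \frac{\rho V^2}{2}
Substituting knowns: 343.97 = f·(143/0.07)·0.5·1008·2.89²/1000
Solving for f: f = (343.97·1000)/((143/0.07)·0.5·1008·2.89²) = 0.04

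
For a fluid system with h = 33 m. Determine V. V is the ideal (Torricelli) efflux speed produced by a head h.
Formula: V = \sqrt{2 g h}
V = √(2·9.81·33) = 25.45 m/s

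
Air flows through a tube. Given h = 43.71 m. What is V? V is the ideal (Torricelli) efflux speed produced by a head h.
Formula: V = \sqrt{2 g h}
V = √(2·9.81·43.71) = 29.28 m/s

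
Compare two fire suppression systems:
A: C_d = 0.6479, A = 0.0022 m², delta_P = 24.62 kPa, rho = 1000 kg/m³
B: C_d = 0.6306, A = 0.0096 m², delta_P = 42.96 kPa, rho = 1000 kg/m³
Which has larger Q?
Q(A) = 10 L/s, Q(B) = 56.11 L/s. Answer: B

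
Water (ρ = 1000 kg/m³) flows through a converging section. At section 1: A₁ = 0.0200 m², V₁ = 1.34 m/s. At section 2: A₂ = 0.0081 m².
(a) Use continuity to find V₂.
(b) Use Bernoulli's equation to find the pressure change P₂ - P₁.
(a) Continuity: A₁V₁=A₂V₂ -> V₂=A₁V₁/A₂=0.0200*1.34/0.0081=3.31 m/s
(b) Bernoulli: P₂-P₁=0.5*rho*(V₁^2-V₂^2)/1000=0.5*1000*(1.34^2-3.31^2)/1000=-4.58 kPa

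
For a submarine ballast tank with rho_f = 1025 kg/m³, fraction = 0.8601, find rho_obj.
Formula: f_{sub} = \frac{\rho_{obj}}{\rho_f}
Substituting knowns: 0.8601 = rho_obj/1025
Solving for rho_obj: rho_obj = 0.8601·1025 = 881.6 kg/m³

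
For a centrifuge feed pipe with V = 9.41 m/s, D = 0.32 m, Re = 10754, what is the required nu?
Formula: Re = \frac{V D}{\nu}
Substituting knowns: 10754 = 9.41·0.32/nu
Solving for nu: nu = 9.41·0.32/10754 = 0.00028 m²/s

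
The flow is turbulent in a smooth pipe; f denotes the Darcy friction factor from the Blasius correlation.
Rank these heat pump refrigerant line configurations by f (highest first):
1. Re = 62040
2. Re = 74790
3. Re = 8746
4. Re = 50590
Case 1: f = 0.02002
Case 2: f = 0.01911
Case 3: f = 0.03268
Case 4: f = 0.02107
Ranking (highest first): 3, 4, 1, 2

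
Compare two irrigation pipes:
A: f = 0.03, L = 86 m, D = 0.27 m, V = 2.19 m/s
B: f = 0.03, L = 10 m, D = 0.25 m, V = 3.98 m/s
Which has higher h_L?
h_L(A) = 2.336 m, h_L(B) = 0.9688 m. Answer: A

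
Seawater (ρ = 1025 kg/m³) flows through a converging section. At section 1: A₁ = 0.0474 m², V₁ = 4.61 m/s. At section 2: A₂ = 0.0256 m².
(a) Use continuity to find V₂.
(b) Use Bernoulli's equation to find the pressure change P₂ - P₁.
(a) Continuity: A₁V₁=A₂V₂ -> V₂=A₁V₁/A₂=0.0474*4.61/0.0256=8.54 m/s
(b) Bernoulli: P₂-P₁=0.5*rho*(V₁^2-V₂^2)/1000=0.5*1025*(4.61^2-8.54^2)/1000=-26.49 kPa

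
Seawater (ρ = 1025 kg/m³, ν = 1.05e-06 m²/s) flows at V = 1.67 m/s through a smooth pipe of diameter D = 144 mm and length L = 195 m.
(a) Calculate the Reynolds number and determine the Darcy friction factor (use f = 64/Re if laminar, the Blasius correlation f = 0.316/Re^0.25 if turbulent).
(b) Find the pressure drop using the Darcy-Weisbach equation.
(a) Re = V·D/ν = 1.67·0.144/1.05e-06 = 229030 → turbulent (Re > 4000); f = 0.316/Re^0.25 = 0.316/229030^0.25 = 0.014445 (Blasius is strictly valid for Re ≲ 1e5; used here as the smooth-pipe estimate the problem specifies)
(b) Darcy-Weisbach: ΔP = f·(L/D)·½ρV²/1000 = 0.014445·(195/0.144)·½·1025·1.67²/1000 = 27.96 kPa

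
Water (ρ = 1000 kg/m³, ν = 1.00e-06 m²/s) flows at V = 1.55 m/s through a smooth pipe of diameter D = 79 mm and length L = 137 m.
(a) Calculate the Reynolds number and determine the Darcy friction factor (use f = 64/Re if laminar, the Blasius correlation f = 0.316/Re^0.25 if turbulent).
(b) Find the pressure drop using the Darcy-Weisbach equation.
(a) Re = V·D/ν = 1.55·0.079/1.00e-06 = 122450 → turbulent (Re > 4000); f = 0.316/Re^0.25 = 0.316/122450^0.25 = 0.016893 (Blasius is strictly valid for Re ≲ 1e5; used here as the smooth-pipe estimate the problem specifies)
(b) Darcy-Weisbach: ΔP = f·(L/D)·½ρV²/1000 = 0.016893·(137/0.079)·½·1000·1.55²/1000 = 35.19 kPa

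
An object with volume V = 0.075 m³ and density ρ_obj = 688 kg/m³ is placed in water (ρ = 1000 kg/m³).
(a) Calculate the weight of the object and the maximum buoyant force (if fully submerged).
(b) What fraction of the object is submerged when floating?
(a) W=rho_obj*g*V=688*9.81*0.075=506.2 N; F_B(max)=rho*g*V=1000*9.81*0.075=735.8 N
(b) Floating fraction=rho_obj/rho=688/1000=0.688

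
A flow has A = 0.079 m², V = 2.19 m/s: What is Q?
Formula: Q = A V
Q = 0.079·2.19·1000 = 173 L/s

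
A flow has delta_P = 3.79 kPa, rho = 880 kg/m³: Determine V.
Formula: V = \sqrt{\frac{2 \Delta P}{\rho}}
V = √(2·(3.79·1000)/880) = 2.935 m/s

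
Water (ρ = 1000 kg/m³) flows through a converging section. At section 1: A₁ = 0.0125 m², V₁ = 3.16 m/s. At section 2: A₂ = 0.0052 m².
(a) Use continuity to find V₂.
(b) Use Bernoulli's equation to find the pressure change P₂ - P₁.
(a) Continuity: A₁V₁=A₂V₂ -> V₂=A₁V₁/A₂=0.0125*3.16/0.0052=7.60 m/s
(b) Bernoulli: P₂-P₁=0.5*rho*(V₁^2-V₂^2)/1000=0.5*1000*(3.16^2-7.60^2)/1000=-23.89 kPa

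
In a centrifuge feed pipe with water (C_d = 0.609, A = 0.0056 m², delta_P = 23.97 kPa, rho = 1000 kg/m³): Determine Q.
Formula: Q = C_d A \sqrt{\frac{2 \Delta P}{\rho}}
Q = 0.609·0.0056·√(2·(23.97·1000)/1000)·1000 = 23.61 L/s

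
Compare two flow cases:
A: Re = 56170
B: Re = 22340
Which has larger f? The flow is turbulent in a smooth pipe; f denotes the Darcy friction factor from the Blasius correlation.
f(A) = 0.02053, f(B) = 0.02585. Answer: B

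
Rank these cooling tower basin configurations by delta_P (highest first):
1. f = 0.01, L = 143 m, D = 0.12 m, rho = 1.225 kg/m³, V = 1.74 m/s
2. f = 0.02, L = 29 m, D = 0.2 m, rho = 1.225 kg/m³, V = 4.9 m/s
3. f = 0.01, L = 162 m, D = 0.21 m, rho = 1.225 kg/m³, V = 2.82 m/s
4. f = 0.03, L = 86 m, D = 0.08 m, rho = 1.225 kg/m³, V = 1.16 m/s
Case 1: delta_P = 0.0221 kPa
Case 2: delta_P = 0.04265 kPa
Case 3: delta_P = 0.03758 kPa
Case 4: delta_P = 0.02658 kPa
Ranking (highest first): 2, 3, 4, 1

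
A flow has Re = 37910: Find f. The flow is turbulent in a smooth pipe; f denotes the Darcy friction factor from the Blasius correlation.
Formula: f = \frac{0.316}{Re^{0.25}}
f = 0.316/37910^0.25 = 0.02265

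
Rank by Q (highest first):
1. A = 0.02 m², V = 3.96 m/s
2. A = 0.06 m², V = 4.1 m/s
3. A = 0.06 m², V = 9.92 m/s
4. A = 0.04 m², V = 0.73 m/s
Case 1: Q = 79.2 L/s
Case 2: Q = 246 L/s
Case 3: Q = 595.2 L/s
Case 4: Q = 29.2 L/s
Ranking (highest first): 3, 2, 1, 4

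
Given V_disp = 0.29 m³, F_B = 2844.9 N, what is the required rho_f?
Formula: F_B = \rho_f g V_{disp}
Substituting knowns: 2844.9 = rho_f·9.81·0.29
Solving for rho_f: rho_f = 2844.9/(9.81·0.29) = 1000 kg/m³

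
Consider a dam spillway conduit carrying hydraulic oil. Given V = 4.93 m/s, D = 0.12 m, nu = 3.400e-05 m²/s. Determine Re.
Formula: Re = \frac{V D}{\nu}
Re = 4.93·0.12/3.400e-05 = 17400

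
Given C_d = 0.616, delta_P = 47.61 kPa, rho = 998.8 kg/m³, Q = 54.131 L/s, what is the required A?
Formula: Q = C_d A \sqrt{\frac{2 \Delta P}{\rho}}
Substituting knowns: 54.131 = 0.616·A·√(2·(47.61·1000)/998.8)·1000
Solving for A: A = (54.131/1000)/(0.616·√(2·(47.61·1000)/998.8)) = 0.009 m²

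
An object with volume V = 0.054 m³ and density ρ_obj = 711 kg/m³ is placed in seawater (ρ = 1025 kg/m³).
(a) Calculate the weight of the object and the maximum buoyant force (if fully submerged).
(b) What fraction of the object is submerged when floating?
(a) W=rho_obj*g*V=711*9.81*0.054=376.6 N; F_B(max)=rho*g*V=1025*9.81*0.054=543.0 N
(b) Floating fraction=rho_obj/rho=711/1025=0.694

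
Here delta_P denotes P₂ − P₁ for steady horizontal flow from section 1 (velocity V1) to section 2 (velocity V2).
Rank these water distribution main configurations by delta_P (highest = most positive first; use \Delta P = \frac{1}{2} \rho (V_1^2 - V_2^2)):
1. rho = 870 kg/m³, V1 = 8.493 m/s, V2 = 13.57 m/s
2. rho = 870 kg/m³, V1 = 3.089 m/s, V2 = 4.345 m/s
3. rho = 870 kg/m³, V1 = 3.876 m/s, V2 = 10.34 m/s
Case 1: delta_P = -48.73 kPa
Case 2: delta_P = -4.062 kPa
Case 3: delta_P = -39.97 kPa
Ranking (highest first): 2, 3, 1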